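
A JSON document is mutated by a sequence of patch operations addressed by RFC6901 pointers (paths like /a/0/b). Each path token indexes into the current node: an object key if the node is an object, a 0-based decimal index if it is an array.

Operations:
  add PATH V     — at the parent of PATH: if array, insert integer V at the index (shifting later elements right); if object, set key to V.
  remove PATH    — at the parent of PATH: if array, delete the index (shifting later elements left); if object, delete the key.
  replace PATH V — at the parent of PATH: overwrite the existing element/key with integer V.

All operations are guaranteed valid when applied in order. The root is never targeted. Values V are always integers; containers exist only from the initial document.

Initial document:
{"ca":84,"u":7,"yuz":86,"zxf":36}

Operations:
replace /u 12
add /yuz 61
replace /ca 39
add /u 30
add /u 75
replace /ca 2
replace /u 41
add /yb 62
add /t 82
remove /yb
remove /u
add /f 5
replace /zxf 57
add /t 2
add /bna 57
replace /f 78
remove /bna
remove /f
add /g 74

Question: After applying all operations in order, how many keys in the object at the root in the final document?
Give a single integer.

After op 1 (replace /u 12): {"ca":84,"u":12,"yuz":86,"zxf":36}
After op 2 (add /yuz 61): {"ca":84,"u":12,"yuz":61,"zxf":36}
After op 3 (replace /ca 39): {"ca":39,"u":12,"yuz":61,"zxf":36}
After op 4 (add /u 30): {"ca":39,"u":30,"yuz":61,"zxf":36}
After op 5 (add /u 75): {"ca":39,"u":75,"yuz":61,"zxf":36}
After op 6 (replace /ca 2): {"ca":2,"u":75,"yuz":61,"zxf":36}
After op 7 (replace /u 41): {"ca":2,"u":41,"yuz":61,"zxf":36}
After op 8 (add /yb 62): {"ca":2,"u":41,"yb":62,"yuz":61,"zxf":36}
After op 9 (add /t 82): {"ca":2,"t":82,"u":41,"yb":62,"yuz":61,"zxf":36}
After op 10 (remove /yb): {"ca":2,"t":82,"u":41,"yuz":61,"zxf":36}
After op 11 (remove /u): {"ca":2,"t":82,"yuz":61,"zxf":36}
After op 12 (add /f 5): {"ca":2,"f":5,"t":82,"yuz":61,"zxf":36}
After op 13 (replace /zxf 57): {"ca":2,"f":5,"t":82,"yuz":61,"zxf":57}
After op 14 (add /t 2): {"ca":2,"f":5,"t":2,"yuz":61,"zxf":57}
After op 15 (add /bna 57): {"bna":57,"ca":2,"f":5,"t":2,"yuz":61,"zxf":57}
After op 16 (replace /f 78): {"bna":57,"ca":2,"f":78,"t":2,"yuz":61,"zxf":57}
After op 17 (remove /bna): {"ca":2,"f":78,"t":2,"yuz":61,"zxf":57}
After op 18 (remove /f): {"ca":2,"t":2,"yuz":61,"zxf":57}
After op 19 (add /g 74): {"ca":2,"g":74,"t":2,"yuz":61,"zxf":57}
Size at the root: 5

Answer: 5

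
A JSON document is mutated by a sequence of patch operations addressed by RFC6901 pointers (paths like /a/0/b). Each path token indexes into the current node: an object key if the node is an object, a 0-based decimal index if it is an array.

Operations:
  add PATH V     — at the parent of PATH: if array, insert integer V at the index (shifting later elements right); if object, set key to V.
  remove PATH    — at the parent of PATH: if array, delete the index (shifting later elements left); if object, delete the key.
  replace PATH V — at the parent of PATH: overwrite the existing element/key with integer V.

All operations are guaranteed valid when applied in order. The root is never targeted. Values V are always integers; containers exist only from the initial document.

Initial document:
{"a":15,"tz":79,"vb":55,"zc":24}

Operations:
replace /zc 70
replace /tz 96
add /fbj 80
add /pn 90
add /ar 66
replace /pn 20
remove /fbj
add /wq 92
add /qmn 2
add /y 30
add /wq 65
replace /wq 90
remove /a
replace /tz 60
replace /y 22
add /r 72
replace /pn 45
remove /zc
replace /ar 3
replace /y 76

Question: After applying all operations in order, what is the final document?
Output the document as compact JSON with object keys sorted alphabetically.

After op 1 (replace /zc 70): {"a":15,"tz":79,"vb":55,"zc":70}
After op 2 (replace /tz 96): {"a":15,"tz":96,"vb":55,"zc":70}
After op 3 (add /fbj 80): {"a":15,"fbj":80,"tz":96,"vb":55,"zc":70}
After op 4 (add /pn 90): {"a":15,"fbj":80,"pn":90,"tz":96,"vb":55,"zc":70}
After op 5 (add /ar 66): {"a":15,"ar":66,"fbj":80,"pn":90,"tz":96,"vb":55,"zc":70}
After op 6 (replace /pn 20): {"a":15,"ar":66,"fbj":80,"pn":20,"tz":96,"vb":55,"zc":70}
After op 7 (remove /fbj): {"a":15,"ar":66,"pn":20,"tz":96,"vb":55,"zc":70}
After op 8 (add /wq 92): {"a":15,"ar":66,"pn":20,"tz":96,"vb":55,"wq":92,"zc":70}
After op 9 (add /qmn 2): {"a":15,"ar":66,"pn":20,"qmn":2,"tz":96,"vb":55,"wq":92,"zc":70}
After op 10 (add /y 30): {"a":15,"ar":66,"pn":20,"qmn":2,"tz":96,"vb":55,"wq":92,"y":30,"zc":70}
After op 11 (add /wq 65): {"a":15,"ar":66,"pn":20,"qmn":2,"tz":96,"vb":55,"wq":65,"y":30,"zc":70}
After op 12 (replace /wq 90): {"a":15,"ar":66,"pn":20,"qmn":2,"tz":96,"vb":55,"wq":90,"y":30,"zc":70}
After op 13 (remove /a): {"ar":66,"pn":20,"qmn":2,"tz":96,"vb":55,"wq":90,"y":30,"zc":70}
After op 14 (replace /tz 60): {"ar":66,"pn":20,"qmn":2,"tz":60,"vb":55,"wq":90,"y":30,"zc":70}
After op 15 (replace /y 22): {"ar":66,"pn":20,"qmn":2,"tz":60,"vb":55,"wq":90,"y":22,"zc":70}
After op 16 (add /r 72): {"ar":66,"pn":20,"qmn":2,"r":72,"tz":60,"vb":55,"wq":90,"y":22,"zc":70}
After op 17 (replace /pn 45): {"ar":66,"pn":45,"qmn":2,"r":72,"tz":60,"vb":55,"wq":90,"y":22,"zc":70}
After op 18 (remove /zc): {"ar":66,"pn":45,"qmn":2,"r":72,"tz":60,"vb":55,"wq":90,"y":22}
After op 19 (replace /ar 3): {"ar":3,"pn":45,"qmn":2,"r":72,"tz":60,"vb":55,"wq":90,"y":22}
After op 20 (replace /y 76): {"ar":3,"pn":45,"qmn":2,"r":72,"tz":60,"vb":55,"wq":90,"y":76}

Answer: {"ar":3,"pn":45,"qmn":2,"r":72,"tz":60,"vb":55,"wq":90,"y":76}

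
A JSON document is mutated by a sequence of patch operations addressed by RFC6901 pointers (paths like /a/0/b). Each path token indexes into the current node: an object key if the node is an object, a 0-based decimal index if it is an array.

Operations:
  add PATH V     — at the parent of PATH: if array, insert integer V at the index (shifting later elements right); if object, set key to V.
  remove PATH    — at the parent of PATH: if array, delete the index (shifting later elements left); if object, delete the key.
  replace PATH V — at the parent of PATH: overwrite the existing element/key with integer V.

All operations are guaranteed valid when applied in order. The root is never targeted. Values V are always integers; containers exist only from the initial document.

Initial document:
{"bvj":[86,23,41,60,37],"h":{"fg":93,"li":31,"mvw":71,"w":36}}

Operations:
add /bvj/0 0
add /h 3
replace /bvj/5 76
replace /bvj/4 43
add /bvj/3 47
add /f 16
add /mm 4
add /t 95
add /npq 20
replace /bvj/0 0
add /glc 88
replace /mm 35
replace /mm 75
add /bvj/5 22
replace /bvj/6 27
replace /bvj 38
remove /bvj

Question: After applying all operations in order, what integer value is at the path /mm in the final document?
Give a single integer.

Answer: 75

Derivation:
After op 1 (add /bvj/0 0): {"bvj":[0,86,23,41,60,37],"h":{"fg":93,"li":31,"mvw":71,"w":36}}
After op 2 (add /h 3): {"bvj":[0,86,23,41,60,37],"h":3}
After op 3 (replace /bvj/5 76): {"bvj":[0,86,23,41,60,76],"h":3}
After op 4 (replace /bvj/4 43): {"bvj":[0,86,23,41,43,76],"h":3}
After op 5 (add /bvj/3 47): {"bvj":[0,86,23,47,41,43,76],"h":3}
After op 6 (add /f 16): {"bvj":[0,86,23,47,41,43,76],"f":16,"h":3}
After op 7 (add /mm 4): {"bvj":[0,86,23,47,41,43,76],"f":16,"h":3,"mm":4}
After op 8 (add /t 95): {"bvj":[0,86,23,47,41,43,76],"f":16,"h":3,"mm":4,"t":95}
After op 9 (add /npq 20): {"bvj":[0,86,23,47,41,43,76],"f":16,"h":3,"mm":4,"npq":20,"t":95}
After op 10 (replace /bvj/0 0): {"bvj":[0,86,23,47,41,43,76],"f":16,"h":3,"mm":4,"npq":20,"t":95}
After op 11 (add /glc 88): {"bvj":[0,86,23,47,41,43,76],"f":16,"glc":88,"h":3,"mm":4,"npq":20,"t":95}
After op 12 (replace /mm 35): {"bvj":[0,86,23,47,41,43,76],"f":16,"glc":88,"h":3,"mm":35,"npq":20,"t":95}
After op 13 (replace /mm 75): {"bvj":[0,86,23,47,41,43,76],"f":16,"glc":88,"h":3,"mm":75,"npq":20,"t":95}
After op 14 (add /bvj/5 22): {"bvj":[0,86,23,47,41,22,43,76],"f":16,"glc":88,"h":3,"mm":75,"npq":20,"t":95}
After op 15 (replace /bvj/6 27): {"bvj":[0,86,23,47,41,22,27,76],"f":16,"glc":88,"h":3,"mm":75,"npq":20,"t":95}
After op 16 (replace /bvj 38): {"bvj":38,"f":16,"glc":88,"h":3,"mm":75,"npq":20,"t":95}
After op 17 (remove /bvj): {"f":16,"glc":88,"h":3,"mm":75,"npq":20,"t":95}
Value at /mm: 75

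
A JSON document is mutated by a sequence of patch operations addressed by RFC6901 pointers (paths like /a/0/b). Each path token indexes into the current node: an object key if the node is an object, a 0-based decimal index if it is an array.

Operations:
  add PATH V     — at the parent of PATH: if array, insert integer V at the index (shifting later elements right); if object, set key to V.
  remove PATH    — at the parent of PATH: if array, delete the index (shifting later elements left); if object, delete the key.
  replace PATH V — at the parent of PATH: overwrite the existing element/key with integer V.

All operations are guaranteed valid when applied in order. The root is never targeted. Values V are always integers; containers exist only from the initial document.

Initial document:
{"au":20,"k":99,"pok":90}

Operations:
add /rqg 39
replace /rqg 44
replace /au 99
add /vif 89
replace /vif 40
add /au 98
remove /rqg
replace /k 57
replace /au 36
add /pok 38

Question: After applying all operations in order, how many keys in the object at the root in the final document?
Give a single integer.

After op 1 (add /rqg 39): {"au":20,"k":99,"pok":90,"rqg":39}
After op 2 (replace /rqg 44): {"au":20,"k":99,"pok":90,"rqg":44}
After op 3 (replace /au 99): {"au":99,"k":99,"pok":90,"rqg":44}
After op 4 (add /vif 89): {"au":99,"k":99,"pok":90,"rqg":44,"vif":89}
After op 5 (replace /vif 40): {"au":99,"k":99,"pok":90,"rqg":44,"vif":40}
After op 6 (add /au 98): {"au":98,"k":99,"pok":90,"rqg":44,"vif":40}
After op 7 (remove /rqg): {"au":98,"k":99,"pok":90,"vif":40}
After op 8 (replace /k 57): {"au":98,"k":57,"pok":90,"vif":40}
After op 9 (replace /au 36): {"au":36,"k":57,"pok":90,"vif":40}
After op 10 (add /pok 38): {"au":36,"k":57,"pok":38,"vif":40}
Size at the root: 4

Answer: 4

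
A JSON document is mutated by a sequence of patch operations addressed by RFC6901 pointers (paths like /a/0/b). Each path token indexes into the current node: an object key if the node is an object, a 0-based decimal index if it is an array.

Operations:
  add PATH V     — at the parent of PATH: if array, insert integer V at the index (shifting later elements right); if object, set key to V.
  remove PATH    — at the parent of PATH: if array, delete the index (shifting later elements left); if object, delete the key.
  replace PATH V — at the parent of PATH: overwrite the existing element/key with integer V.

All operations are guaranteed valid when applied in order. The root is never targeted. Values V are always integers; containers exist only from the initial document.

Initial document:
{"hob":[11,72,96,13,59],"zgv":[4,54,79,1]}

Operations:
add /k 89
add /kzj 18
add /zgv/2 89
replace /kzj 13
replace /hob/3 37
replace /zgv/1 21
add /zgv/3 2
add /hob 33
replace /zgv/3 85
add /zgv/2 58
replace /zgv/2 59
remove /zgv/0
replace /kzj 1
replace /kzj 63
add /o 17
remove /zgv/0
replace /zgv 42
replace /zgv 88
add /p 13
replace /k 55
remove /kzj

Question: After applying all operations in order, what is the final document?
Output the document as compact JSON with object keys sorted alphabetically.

Answer: {"hob":33,"k":55,"o":17,"p":13,"zgv":88}

Derivation:
After op 1 (add /k 89): {"hob":[11,72,96,13,59],"k":89,"zgv":[4,54,79,1]}
After op 2 (add /kzj 18): {"hob":[11,72,96,13,59],"k":89,"kzj":18,"zgv":[4,54,79,1]}
After op 3 (add /zgv/2 89): {"hob":[11,72,96,13,59],"k":89,"kzj":18,"zgv":[4,54,89,79,1]}
After op 4 (replace /kzj 13): {"hob":[11,72,96,13,59],"k":89,"kzj":13,"zgv":[4,54,89,79,1]}
After op 5 (replace /hob/3 37): {"hob":[11,72,96,37,59],"k":89,"kzj":13,"zgv":[4,54,89,79,1]}
After op 6 (replace /zgv/1 21): {"hob":[11,72,96,37,59],"k":89,"kzj":13,"zgv":[4,21,89,79,1]}
After op 7 (add /zgv/3 2): {"hob":[11,72,96,37,59],"k":89,"kzj":13,"zgv":[4,21,89,2,79,1]}
After op 8 (add /hob 33): {"hob":33,"k":89,"kzj":13,"zgv":[4,21,89,2,79,1]}
After op 9 (replace /zgv/3 85): {"hob":33,"k":89,"kzj":13,"zgv":[4,21,89,85,79,1]}
After op 10 (add /zgv/2 58): {"hob":33,"k":89,"kzj":13,"zgv":[4,21,58,89,85,79,1]}
After op 11 (replace /zgv/2 59): {"hob":33,"k":89,"kzj":13,"zgv":[4,21,59,89,85,79,1]}
After op 12 (remove /zgv/0): {"hob":33,"k":89,"kzj":13,"zgv":[21,59,89,85,79,1]}
After op 13 (replace /kzj 1): {"hob":33,"k":89,"kzj":1,"zgv":[21,59,89,85,79,1]}
After op 14 (replace /kzj 63): {"hob":33,"k":89,"kzj":63,"zgv":[21,59,89,85,79,1]}
After op 15 (add /o 17): {"hob":33,"k":89,"kzj":63,"o":17,"zgv":[21,59,89,85,79,1]}
After op 16 (remove /zgv/0): {"hob":33,"k":89,"kzj":63,"o":17,"zgv":[59,89,85,79,1]}
After op 17 (replace /zgv 42): {"hob":33,"k":89,"kzj":63,"o":17,"zgv":42}
After op 18 (replace /zgv 88): {"hob":33,"k":89,"kzj":63,"o":17,"zgv":88}
After op 19 (add /p 13): {"hob":33,"k":89,"kzj":63,"o":17,"p":13,"zgv":88}
After op 20 (replace /k 55): {"hob":33,"k":55,"kzj":63,"o":17,"p":13,"zgv":88}
After op 21 (remove /kzj): {"hob":33,"k":55,"o":17,"p":13,"zgv":88}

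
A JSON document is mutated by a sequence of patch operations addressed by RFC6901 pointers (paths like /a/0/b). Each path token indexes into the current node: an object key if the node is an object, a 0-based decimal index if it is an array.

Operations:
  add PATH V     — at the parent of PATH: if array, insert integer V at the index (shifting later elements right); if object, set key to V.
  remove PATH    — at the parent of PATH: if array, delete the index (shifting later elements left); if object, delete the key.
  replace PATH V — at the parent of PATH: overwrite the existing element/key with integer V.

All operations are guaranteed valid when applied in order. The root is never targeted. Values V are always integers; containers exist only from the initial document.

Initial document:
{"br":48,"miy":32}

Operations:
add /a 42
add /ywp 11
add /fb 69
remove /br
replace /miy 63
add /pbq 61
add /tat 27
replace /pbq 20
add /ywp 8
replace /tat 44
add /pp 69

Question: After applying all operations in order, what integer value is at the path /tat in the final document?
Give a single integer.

Answer: 44

Derivation:
After op 1 (add /a 42): {"a":42,"br":48,"miy":32}
After op 2 (add /ywp 11): {"a":42,"br":48,"miy":32,"ywp":11}
After op 3 (add /fb 69): {"a":42,"br":48,"fb":69,"miy":32,"ywp":11}
After op 4 (remove /br): {"a":42,"fb":69,"miy":32,"ywp":11}
After op 5 (replace /miy 63): {"a":42,"fb":69,"miy":63,"ywp":11}
After op 6 (add /pbq 61): {"a":42,"fb":69,"miy":63,"pbq":61,"ywp":11}
After op 7 (add /tat 27): {"a":42,"fb":69,"miy":63,"pbq":61,"tat":27,"ywp":11}
After op 8 (replace /pbq 20): {"a":42,"fb":69,"miy":63,"pbq":20,"tat":27,"ywp":11}
After op 9 (add /ywp 8): {"a":42,"fb":69,"miy":63,"pbq":20,"tat":27,"ywp":8}
After op 10 (replace /tat 44): {"a":42,"fb":69,"miy":63,"pbq":20,"tat":44,"ywp":8}
After op 11 (add /pp 69): {"a":42,"fb":69,"miy":63,"pbq":20,"pp":69,"tat":44,"ywp":8}
Value at /tat: 44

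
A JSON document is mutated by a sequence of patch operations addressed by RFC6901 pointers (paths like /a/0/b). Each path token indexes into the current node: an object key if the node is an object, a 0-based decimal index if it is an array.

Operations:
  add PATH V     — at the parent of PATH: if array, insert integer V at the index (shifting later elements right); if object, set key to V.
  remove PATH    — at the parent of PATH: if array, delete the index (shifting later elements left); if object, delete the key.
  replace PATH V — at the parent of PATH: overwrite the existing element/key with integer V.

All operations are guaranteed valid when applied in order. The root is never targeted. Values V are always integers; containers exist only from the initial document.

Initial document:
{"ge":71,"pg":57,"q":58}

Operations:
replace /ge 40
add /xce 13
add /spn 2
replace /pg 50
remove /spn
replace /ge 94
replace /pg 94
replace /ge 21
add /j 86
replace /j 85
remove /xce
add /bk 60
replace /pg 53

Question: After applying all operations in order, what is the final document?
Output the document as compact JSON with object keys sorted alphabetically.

After op 1 (replace /ge 40): {"ge":40,"pg":57,"q":58}
After op 2 (add /xce 13): {"ge":40,"pg":57,"q":58,"xce":13}
After op 3 (add /spn 2): {"ge":40,"pg":57,"q":58,"spn":2,"xce":13}
After op 4 (replace /pg 50): {"ge":40,"pg":50,"q":58,"spn":2,"xce":13}
After op 5 (remove /spn): {"ge":40,"pg":50,"q":58,"xce":13}
After op 6 (replace /ge 94): {"ge":94,"pg":50,"q":58,"xce":13}
After op 7 (replace /pg 94): {"ge":94,"pg":94,"q":58,"xce":13}
After op 8 (replace /ge 21): {"ge":21,"pg":94,"q":58,"xce":13}
After op 9 (add /j 86): {"ge":21,"j":86,"pg":94,"q":58,"xce":13}
After op 10 (replace /j 85): {"ge":21,"j":85,"pg":94,"q":58,"xce":13}
After op 11 (remove /xce): {"ge":21,"j":85,"pg":94,"q":58}
After op 12 (add /bk 60): {"bk":60,"ge":21,"j":85,"pg":94,"q":58}
After op 13 (replace /pg 53): {"bk":60,"ge":21,"j":85,"pg":53,"q":58}

Answer: {"bk":60,"ge":21,"j":85,"pg":53,"q":58}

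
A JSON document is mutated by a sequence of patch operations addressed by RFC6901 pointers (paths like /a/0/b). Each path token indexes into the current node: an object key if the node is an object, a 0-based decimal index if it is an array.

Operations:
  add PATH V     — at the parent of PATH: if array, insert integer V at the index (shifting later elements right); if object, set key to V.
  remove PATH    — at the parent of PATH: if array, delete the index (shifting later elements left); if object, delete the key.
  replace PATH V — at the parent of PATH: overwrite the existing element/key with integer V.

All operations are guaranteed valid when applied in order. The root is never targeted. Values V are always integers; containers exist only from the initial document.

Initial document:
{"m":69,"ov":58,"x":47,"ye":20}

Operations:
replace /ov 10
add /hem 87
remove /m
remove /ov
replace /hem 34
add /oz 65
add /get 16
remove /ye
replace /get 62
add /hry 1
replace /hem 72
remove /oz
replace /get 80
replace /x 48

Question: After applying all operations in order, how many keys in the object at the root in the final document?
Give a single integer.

After op 1 (replace /ov 10): {"m":69,"ov":10,"x":47,"ye":20}
After op 2 (add /hem 87): {"hem":87,"m":69,"ov":10,"x":47,"ye":20}
After op 3 (remove /m): {"hem":87,"ov":10,"x":47,"ye":20}
After op 4 (remove /ov): {"hem":87,"x":47,"ye":20}
After op 5 (replace /hem 34): {"hem":34,"x":47,"ye":20}
After op 6 (add /oz 65): {"hem":34,"oz":65,"x":47,"ye":20}
After op 7 (add /get 16): {"get":16,"hem":34,"oz":65,"x":47,"ye":20}
After op 8 (remove /ye): {"get":16,"hem":34,"oz":65,"x":47}
After op 9 (replace /get 62): {"get":62,"hem":34,"oz":65,"x":47}
After op 10 (add /hry 1): {"get":62,"hem":34,"hry":1,"oz":65,"x":47}
After op 11 (replace /hem 72): {"get":62,"hem":72,"hry":1,"oz":65,"x":47}
After op 12 (remove /oz): {"get":62,"hem":72,"hry":1,"x":47}
After op 13 (replace /get 80): {"get":80,"hem":72,"hry":1,"x":47}
After op 14 (replace /x 48): {"get":80,"hem":72,"hry":1,"x":48}
Size at the root: 4

Answer: 4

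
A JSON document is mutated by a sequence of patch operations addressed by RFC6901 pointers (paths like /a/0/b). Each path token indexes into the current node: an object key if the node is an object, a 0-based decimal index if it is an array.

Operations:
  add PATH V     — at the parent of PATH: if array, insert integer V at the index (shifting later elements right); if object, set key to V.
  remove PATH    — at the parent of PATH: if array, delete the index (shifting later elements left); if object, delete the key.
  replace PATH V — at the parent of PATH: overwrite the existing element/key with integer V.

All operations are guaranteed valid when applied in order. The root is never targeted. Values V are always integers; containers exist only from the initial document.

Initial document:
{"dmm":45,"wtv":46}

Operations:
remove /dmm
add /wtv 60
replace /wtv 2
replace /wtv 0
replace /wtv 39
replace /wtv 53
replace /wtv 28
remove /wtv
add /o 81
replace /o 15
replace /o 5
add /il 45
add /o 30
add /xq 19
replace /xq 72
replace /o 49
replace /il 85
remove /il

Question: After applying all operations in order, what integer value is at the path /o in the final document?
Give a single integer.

Answer: 49

Derivation:
After op 1 (remove /dmm): {"wtv":46}
After op 2 (add /wtv 60): {"wtv":60}
After op 3 (replace /wtv 2): {"wtv":2}
After op 4 (replace /wtv 0): {"wtv":0}
After op 5 (replace /wtv 39): {"wtv":39}
After op 6 (replace /wtv 53): {"wtv":53}
After op 7 (replace /wtv 28): {"wtv":28}
After op 8 (remove /wtv): {}
After op 9 (add /o 81): {"o":81}
After op 10 (replace /o 15): {"o":15}
After op 11 (replace /o 5): {"o":5}
After op 12 (add /il 45): {"il":45,"o":5}
After op 13 (add /o 30): {"il":45,"o":30}
After op 14 (add /xq 19): {"il":45,"o":30,"xq":19}
After op 15 (replace /xq 72): {"il":45,"o":30,"xq":72}
After op 16 (replace /o 49): {"il":45,"o":49,"xq":72}
After op 17 (replace /il 85): {"il":85,"o":49,"xq":72}
After op 18 (remove /il): {"o":49,"xq":72}
Value at /o: 49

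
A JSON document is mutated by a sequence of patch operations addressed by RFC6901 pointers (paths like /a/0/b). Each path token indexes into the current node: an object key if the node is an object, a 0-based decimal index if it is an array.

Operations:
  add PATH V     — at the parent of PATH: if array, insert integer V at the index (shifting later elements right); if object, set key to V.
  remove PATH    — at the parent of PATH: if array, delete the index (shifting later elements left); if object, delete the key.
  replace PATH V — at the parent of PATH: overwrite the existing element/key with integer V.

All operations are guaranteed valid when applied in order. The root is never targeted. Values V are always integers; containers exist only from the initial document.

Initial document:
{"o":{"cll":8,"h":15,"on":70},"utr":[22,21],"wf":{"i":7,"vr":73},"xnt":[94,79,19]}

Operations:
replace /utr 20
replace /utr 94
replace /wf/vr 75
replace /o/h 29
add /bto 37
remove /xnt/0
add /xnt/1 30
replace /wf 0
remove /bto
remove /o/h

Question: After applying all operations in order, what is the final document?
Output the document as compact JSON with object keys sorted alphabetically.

After op 1 (replace /utr 20): {"o":{"cll":8,"h":15,"on":70},"utr":20,"wf":{"i":7,"vr":73},"xnt":[94,79,19]}
After op 2 (replace /utr 94): {"o":{"cll":8,"h":15,"on":70},"utr":94,"wf":{"i":7,"vr":73},"xnt":[94,79,19]}
After op 3 (replace /wf/vr 75): {"o":{"cll":8,"h":15,"on":70},"utr":94,"wf":{"i":7,"vr":75},"xnt":[94,79,19]}
After op 4 (replace /o/h 29): {"o":{"cll":8,"h":29,"on":70},"utr":94,"wf":{"i":7,"vr":75},"xnt":[94,79,19]}
After op 5 (add /bto 37): {"bto":37,"o":{"cll":8,"h":29,"on":70},"utr":94,"wf":{"i":7,"vr":75},"xnt":[94,79,19]}
After op 6 (remove /xnt/0): {"bto":37,"o":{"cll":8,"h":29,"on":70},"utr":94,"wf":{"i":7,"vr":75},"xnt":[79,19]}
After op 7 (add /xnt/1 30): {"bto":37,"o":{"cll":8,"h":29,"on":70},"utr":94,"wf":{"i":7,"vr":75},"xnt":[79,30,19]}
After op 8 (replace /wf 0): {"bto":37,"o":{"cll":8,"h":29,"on":70},"utr":94,"wf":0,"xnt":[79,30,19]}
After op 9 (remove /bto): {"o":{"cll":8,"h":29,"on":70},"utr":94,"wf":0,"xnt":[79,30,19]}
After op 10 (remove /o/h): {"o":{"cll":8,"on":70},"utr":94,"wf":0,"xnt":[79,30,19]}

Answer: {"o":{"cll":8,"on":70},"utr":94,"wf":0,"xnt":[79,30,19]}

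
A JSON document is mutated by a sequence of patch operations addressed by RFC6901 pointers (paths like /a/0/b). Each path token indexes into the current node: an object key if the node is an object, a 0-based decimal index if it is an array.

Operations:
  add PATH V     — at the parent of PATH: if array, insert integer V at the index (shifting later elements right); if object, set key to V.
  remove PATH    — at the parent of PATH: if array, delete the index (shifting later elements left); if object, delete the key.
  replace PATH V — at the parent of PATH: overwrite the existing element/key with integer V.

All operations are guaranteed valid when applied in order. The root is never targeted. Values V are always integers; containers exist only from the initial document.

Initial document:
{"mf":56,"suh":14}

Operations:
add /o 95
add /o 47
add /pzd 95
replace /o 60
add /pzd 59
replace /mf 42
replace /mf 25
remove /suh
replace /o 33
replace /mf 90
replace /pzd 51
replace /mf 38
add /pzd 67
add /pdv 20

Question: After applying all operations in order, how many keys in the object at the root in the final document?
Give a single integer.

Answer: 4

Derivation:
After op 1 (add /o 95): {"mf":56,"o":95,"suh":14}
After op 2 (add /o 47): {"mf":56,"o":47,"suh":14}
After op 3 (add /pzd 95): {"mf":56,"o":47,"pzd":95,"suh":14}
After op 4 (replace /o 60): {"mf":56,"o":60,"pzd":95,"suh":14}
After op 5 (add /pzd 59): {"mf":56,"o":60,"pzd":59,"suh":14}
After op 6 (replace /mf 42): {"mf":42,"o":60,"pzd":59,"suh":14}
After op 7 (replace /mf 25): {"mf":25,"o":60,"pzd":59,"suh":14}
After op 8 (remove /suh): {"mf":25,"o":60,"pzd":59}
After op 9 (replace /o 33): {"mf":25,"o":33,"pzd":59}
After op 10 (replace /mf 90): {"mf":90,"o":33,"pzd":59}
After op 11 (replace /pzd 51): {"mf":90,"o":33,"pzd":51}
After op 12 (replace /mf 38): {"mf":38,"o":33,"pzd":51}
After op 13 (add /pzd 67): {"mf":38,"o":33,"pzd":67}
After op 14 (add /pdv 20): {"mf":38,"o":33,"pdv":20,"pzd":67}
Size at the root: 4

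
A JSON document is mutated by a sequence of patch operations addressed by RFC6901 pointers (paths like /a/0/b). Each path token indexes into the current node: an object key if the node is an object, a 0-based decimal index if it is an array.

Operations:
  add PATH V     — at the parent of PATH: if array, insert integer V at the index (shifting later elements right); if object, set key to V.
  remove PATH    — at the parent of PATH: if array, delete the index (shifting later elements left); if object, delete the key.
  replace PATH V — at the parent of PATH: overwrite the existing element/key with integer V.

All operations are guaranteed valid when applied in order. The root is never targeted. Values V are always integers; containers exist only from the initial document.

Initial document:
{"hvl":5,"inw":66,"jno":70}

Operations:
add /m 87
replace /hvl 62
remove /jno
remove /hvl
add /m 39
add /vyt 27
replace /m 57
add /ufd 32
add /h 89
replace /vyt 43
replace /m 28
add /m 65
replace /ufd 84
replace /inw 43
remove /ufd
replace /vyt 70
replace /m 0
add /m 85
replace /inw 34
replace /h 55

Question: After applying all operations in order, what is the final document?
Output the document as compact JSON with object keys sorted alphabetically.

Answer: {"h":55,"inw":34,"m":85,"vyt":70}

Derivation:
After op 1 (add /m 87): {"hvl":5,"inw":66,"jno":70,"m":87}
After op 2 (replace /hvl 62): {"hvl":62,"inw":66,"jno":70,"m":87}
After op 3 (remove /jno): {"hvl":62,"inw":66,"m":87}
After op 4 (remove /hvl): {"inw":66,"m":87}
After op 5 (add /m 39): {"inw":66,"m":39}
After op 6 (add /vyt 27): {"inw":66,"m":39,"vyt":27}
After op 7 (replace /m 57): {"inw":66,"m":57,"vyt":27}
After op 8 (add /ufd 32): {"inw":66,"m":57,"ufd":32,"vyt":27}
After op 9 (add /h 89): {"h":89,"inw":66,"m":57,"ufd":32,"vyt":27}
After op 10 (replace /vyt 43): {"h":89,"inw":66,"m":57,"ufd":32,"vyt":43}
After op 11 (replace /m 28): {"h":89,"inw":66,"m":28,"ufd":32,"vyt":43}
After op 12 (add /m 65): {"h":89,"inw":66,"m":65,"ufd":32,"vyt":43}
After op 13 (replace /ufd 84): {"h":89,"inw":66,"m":65,"ufd":84,"vyt":43}
After op 14 (replace /inw 43): {"h":89,"inw":43,"m":65,"ufd":84,"vyt":43}
After op 15 (remove /ufd): {"h":89,"inw":43,"m":65,"vyt":43}
After op 16 (replace /vyt 70): {"h":89,"inw":43,"m":65,"vyt":70}
After op 17 (replace /m 0): {"h":89,"inw":43,"m":0,"vyt":70}
After op 18 (add /m 85): {"h":89,"inw":43,"m":85,"vyt":70}
After op 19 (replace /inw 34): {"h":89,"inw":34,"m":85,"vyt":70}
After op 20 (replace /h 55): {"h":55,"inw":34,"m":85,"vyt":70}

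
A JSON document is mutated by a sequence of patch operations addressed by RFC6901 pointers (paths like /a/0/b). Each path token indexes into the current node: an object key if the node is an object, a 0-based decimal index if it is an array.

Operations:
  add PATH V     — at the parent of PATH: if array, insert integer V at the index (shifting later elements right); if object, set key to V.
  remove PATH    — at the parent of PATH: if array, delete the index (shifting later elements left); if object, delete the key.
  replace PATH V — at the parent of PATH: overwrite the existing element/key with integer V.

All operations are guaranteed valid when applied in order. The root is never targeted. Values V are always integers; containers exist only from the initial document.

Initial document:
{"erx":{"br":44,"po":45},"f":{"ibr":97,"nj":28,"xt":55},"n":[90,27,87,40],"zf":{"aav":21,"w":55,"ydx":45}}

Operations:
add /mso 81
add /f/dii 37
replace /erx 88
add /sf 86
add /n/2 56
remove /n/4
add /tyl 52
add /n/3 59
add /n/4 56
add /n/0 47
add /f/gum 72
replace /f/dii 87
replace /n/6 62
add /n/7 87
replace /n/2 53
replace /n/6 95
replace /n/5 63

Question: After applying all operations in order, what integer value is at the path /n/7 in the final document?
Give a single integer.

Answer: 87

Derivation:
After op 1 (add /mso 81): {"erx":{"br":44,"po":45},"f":{"ibr":97,"nj":28,"xt":55},"mso":81,"n":[90,27,87,40],"zf":{"aav":21,"w":55,"ydx":45}}
After op 2 (add /f/dii 37): {"erx":{"br":44,"po":45},"f":{"dii":37,"ibr":97,"nj":28,"xt":55},"mso":81,"n":[90,27,87,40],"zf":{"aav":21,"w":55,"ydx":45}}
After op 3 (replace /erx 88): {"erx":88,"f":{"dii":37,"ibr":97,"nj":28,"xt":55},"mso":81,"n":[90,27,87,40],"zf":{"aav":21,"w":55,"ydx":45}}
After op 4 (add /sf 86): {"erx":88,"f":{"dii":37,"ibr":97,"nj":28,"xt":55},"mso":81,"n":[90,27,87,40],"sf":86,"zf":{"aav":21,"w":55,"ydx":45}}
After op 5 (add /n/2 56): {"erx":88,"f":{"dii":37,"ibr":97,"nj":28,"xt":55},"mso":81,"n":[90,27,56,87,40],"sf":86,"zf":{"aav":21,"w":55,"ydx":45}}
After op 6 (remove /n/4): {"erx":88,"f":{"dii":37,"ibr":97,"nj":28,"xt":55},"mso":81,"n":[90,27,56,87],"sf":86,"zf":{"aav":21,"w":55,"ydx":45}}
After op 7 (add /tyl 52): {"erx":88,"f":{"dii":37,"ibr":97,"nj":28,"xt":55},"mso":81,"n":[90,27,56,87],"sf":86,"tyl":52,"zf":{"aav":21,"w":55,"ydx":45}}
After op 8 (add /n/3 59): {"erx":88,"f":{"dii":37,"ibr":97,"nj":28,"xt":55},"mso":81,"n":[90,27,56,59,87],"sf":86,"tyl":52,"zf":{"aav":21,"w":55,"ydx":45}}
After op 9 (add /n/4 56): {"erx":88,"f":{"dii":37,"ibr":97,"nj":28,"xt":55},"mso":81,"n":[90,27,56,59,56,87],"sf":86,"tyl":52,"zf":{"aav":21,"w":55,"ydx":45}}
After op 10 (add /n/0 47): {"erx":88,"f":{"dii":37,"ibr":97,"nj":28,"xt":55},"mso":81,"n":[47,90,27,56,59,56,87],"sf":86,"tyl":52,"zf":{"aav":21,"w":55,"ydx":45}}
After op 11 (add /f/gum 72): {"erx":88,"f":{"dii":37,"gum":72,"ibr":97,"nj":28,"xt":55},"mso":81,"n":[47,90,27,56,59,56,87],"sf":86,"tyl":52,"zf":{"aav":21,"w":55,"ydx":45}}
After op 12 (replace /f/dii 87): {"erx":88,"f":{"dii":87,"gum":72,"ibr":97,"nj":28,"xt":55},"mso":81,"n":[47,90,27,56,59,56,87],"sf":86,"tyl":52,"zf":{"aav":21,"w":55,"ydx":45}}
After op 13 (replace /n/6 62): {"erx":88,"f":{"dii":87,"gum":72,"ibr":97,"nj":28,"xt":55},"mso":81,"n":[47,90,27,56,59,56,62],"sf":86,"tyl":52,"zf":{"aav":21,"w":55,"ydx":45}}
After op 14 (add /n/7 87): {"erx":88,"f":{"dii":87,"gum":72,"ibr":97,"nj":28,"xt":55},"mso":81,"n":[47,90,27,56,59,56,62,87],"sf":86,"tyl":52,"zf":{"aav":21,"w":55,"ydx":45}}
After op 15 (replace /n/2 53): {"erx":88,"f":{"dii":87,"gum":72,"ibr":97,"nj":28,"xt":55},"mso":81,"n":[47,90,53,56,59,56,62,87],"sf":86,"tyl":52,"zf":{"aav":21,"w":55,"ydx":45}}
After op 16 (replace /n/6 95): {"erx":88,"f":{"dii":87,"gum":72,"ibr":97,"nj":28,"xt":55},"mso":81,"n":[47,90,53,56,59,56,95,87],"sf":86,"tyl":52,"zf":{"aav":21,"w":55,"ydx":45}}
After op 17 (replace /n/5 63): {"erx":88,"f":{"dii":87,"gum":72,"ibr":97,"nj":28,"xt":55},"mso":81,"n":[47,90,53,56,59,63,95,87],"sf":86,"tyl":52,"zf":{"aav":21,"w":55,"ydx":45}}
Value at /n/7: 87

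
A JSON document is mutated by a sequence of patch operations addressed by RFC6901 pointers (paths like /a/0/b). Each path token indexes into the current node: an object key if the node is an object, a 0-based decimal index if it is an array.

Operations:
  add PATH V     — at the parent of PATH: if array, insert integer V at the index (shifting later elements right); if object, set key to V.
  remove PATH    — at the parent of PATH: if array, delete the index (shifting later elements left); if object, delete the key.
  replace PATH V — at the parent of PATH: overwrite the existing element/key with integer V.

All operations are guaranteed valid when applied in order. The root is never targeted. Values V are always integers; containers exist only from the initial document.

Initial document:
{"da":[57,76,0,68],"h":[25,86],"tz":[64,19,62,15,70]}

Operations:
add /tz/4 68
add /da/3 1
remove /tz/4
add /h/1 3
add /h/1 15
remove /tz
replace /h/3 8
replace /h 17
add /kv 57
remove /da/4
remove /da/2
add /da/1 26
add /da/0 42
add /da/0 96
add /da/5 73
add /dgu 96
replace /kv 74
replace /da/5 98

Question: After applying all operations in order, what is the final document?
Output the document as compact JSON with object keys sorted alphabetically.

After op 1 (add /tz/4 68): {"da":[57,76,0,68],"h":[25,86],"tz":[64,19,62,15,68,70]}
After op 2 (add /da/3 1): {"da":[57,76,0,1,68],"h":[25,86],"tz":[64,19,62,15,68,70]}
After op 3 (remove /tz/4): {"da":[57,76,0,1,68],"h":[25,86],"tz":[64,19,62,15,70]}
After op 4 (add /h/1 3): {"da":[57,76,0,1,68],"h":[25,3,86],"tz":[64,19,62,15,70]}
After op 5 (add /h/1 15): {"da":[57,76,0,1,68],"h":[25,15,3,86],"tz":[64,19,62,15,70]}
After op 6 (remove /tz): {"da":[57,76,0,1,68],"h":[25,15,3,86]}
After op 7 (replace /h/3 8): {"da":[57,76,0,1,68],"h":[25,15,3,8]}
After op 8 (replace /h 17): {"da":[57,76,0,1,68],"h":17}
After op 9 (add /kv 57): {"da":[57,76,0,1,68],"h":17,"kv":57}
After op 10 (remove /da/4): {"da":[57,76,0,1],"h":17,"kv":57}
After op 11 (remove /da/2): {"da":[57,76,1],"h":17,"kv":57}
After op 12 (add /da/1 26): {"da":[57,26,76,1],"h":17,"kv":57}
After op 13 (add /da/0 42): {"da":[42,57,26,76,1],"h":17,"kv":57}
After op 14 (add /da/0 96): {"da":[96,42,57,26,76,1],"h":17,"kv":57}
After op 15 (add /da/5 73): {"da":[96,42,57,26,76,73,1],"h":17,"kv":57}
After op 16 (add /dgu 96): {"da":[96,42,57,26,76,73,1],"dgu":96,"h":17,"kv":57}
After op 17 (replace /kv 74): {"da":[96,42,57,26,76,73,1],"dgu":96,"h":17,"kv":74}
After op 18 (replace /da/5 98): {"da":[96,42,57,26,76,98,1],"dgu":96,"h":17,"kv":74}

Answer: {"da":[96,42,57,26,76,98,1],"dgu":96,"h":17,"kv":74}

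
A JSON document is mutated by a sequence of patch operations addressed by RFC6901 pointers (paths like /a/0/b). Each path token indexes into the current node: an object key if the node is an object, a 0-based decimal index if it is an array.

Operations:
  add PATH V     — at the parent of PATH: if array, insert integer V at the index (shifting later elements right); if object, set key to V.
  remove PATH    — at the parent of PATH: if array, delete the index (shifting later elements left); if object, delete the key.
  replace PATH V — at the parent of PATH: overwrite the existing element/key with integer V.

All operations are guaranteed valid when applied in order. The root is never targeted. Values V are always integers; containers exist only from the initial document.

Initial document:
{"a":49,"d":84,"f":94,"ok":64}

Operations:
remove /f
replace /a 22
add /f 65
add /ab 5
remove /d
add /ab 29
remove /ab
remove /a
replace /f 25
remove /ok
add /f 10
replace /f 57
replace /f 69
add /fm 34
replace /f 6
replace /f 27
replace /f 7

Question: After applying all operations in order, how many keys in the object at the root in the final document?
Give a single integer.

Answer: 2

Derivation:
After op 1 (remove /f): {"a":49,"d":84,"ok":64}
After op 2 (replace /a 22): {"a":22,"d":84,"ok":64}
After op 3 (add /f 65): {"a":22,"d":84,"f":65,"ok":64}
After op 4 (add /ab 5): {"a":22,"ab":5,"d":84,"f":65,"ok":64}
After op 5 (remove /d): {"a":22,"ab":5,"f":65,"ok":64}
After op 6 (add /ab 29): {"a":22,"ab":29,"f":65,"ok":64}
After op 7 (remove /ab): {"a":22,"f":65,"ok":64}
After op 8 (remove /a): {"f":65,"ok":64}
After op 9 (replace /f 25): {"f":25,"ok":64}
After op 10 (remove /ok): {"f":25}
After op 11 (add /f 10): {"f":10}
After op 12 (replace /f 57): {"f":57}
After op 13 (replace /f 69): {"f":69}
After op 14 (add /fm 34): {"f":69,"fm":34}
After op 15 (replace /f 6): {"f":6,"fm":34}
After op 16 (replace /f 27): {"f":27,"fm":34}
After op 17 (replace /f 7): {"f":7,"fm":34}
Size at the root: 2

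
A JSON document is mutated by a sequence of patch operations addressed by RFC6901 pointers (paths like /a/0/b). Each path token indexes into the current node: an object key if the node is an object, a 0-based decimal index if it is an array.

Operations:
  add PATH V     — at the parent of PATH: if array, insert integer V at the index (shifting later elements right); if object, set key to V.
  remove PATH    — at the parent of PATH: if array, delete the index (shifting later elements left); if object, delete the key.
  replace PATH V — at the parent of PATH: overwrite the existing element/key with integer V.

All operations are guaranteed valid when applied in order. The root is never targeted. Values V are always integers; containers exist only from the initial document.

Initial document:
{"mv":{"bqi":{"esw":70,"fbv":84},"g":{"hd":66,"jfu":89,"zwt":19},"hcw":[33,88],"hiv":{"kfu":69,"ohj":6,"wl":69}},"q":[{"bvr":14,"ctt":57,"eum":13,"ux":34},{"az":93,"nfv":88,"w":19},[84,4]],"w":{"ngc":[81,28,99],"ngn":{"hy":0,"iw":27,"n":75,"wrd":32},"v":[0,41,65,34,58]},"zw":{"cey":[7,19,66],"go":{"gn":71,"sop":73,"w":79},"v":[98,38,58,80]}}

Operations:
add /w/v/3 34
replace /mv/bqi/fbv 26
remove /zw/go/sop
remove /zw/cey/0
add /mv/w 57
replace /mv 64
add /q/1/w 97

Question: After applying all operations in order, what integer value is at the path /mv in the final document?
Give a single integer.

Answer: 64

Derivation:
After op 1 (add /w/v/3 34): {"mv":{"bqi":{"esw":70,"fbv":84},"g":{"hd":66,"jfu":89,"zwt":19},"hcw":[33,88],"hiv":{"kfu":69,"ohj":6,"wl":69}},"q":[{"bvr":14,"ctt":57,"eum":13,"ux":34},{"az":93,"nfv":88,"w":19},[84,4]],"w":{"ngc":[81,28,99],"ngn":{"hy":0,"iw":27,"n":75,"wrd":32},"v":[0,41,65,34,34,58]},"zw":{"cey":[7,19,66],"go":{"gn":71,"sop":73,"w":79},"v":[98,38,58,80]}}
After op 2 (replace /mv/bqi/fbv 26): {"mv":{"bqi":{"esw":70,"fbv":26},"g":{"hd":66,"jfu":89,"zwt":19},"hcw":[33,88],"hiv":{"kfu":69,"ohj":6,"wl":69}},"q":[{"bvr":14,"ctt":57,"eum":13,"ux":34},{"az":93,"nfv":88,"w":19},[84,4]],"w":{"ngc":[81,28,99],"ngn":{"hy":0,"iw":27,"n":75,"wrd":32},"v":[0,41,65,34,34,58]},"zw":{"cey":[7,19,66],"go":{"gn":71,"sop":73,"w":79},"v":[98,38,58,80]}}
After op 3 (remove /zw/go/sop): {"mv":{"bqi":{"esw":70,"fbv":26},"g":{"hd":66,"jfu":89,"zwt":19},"hcw":[33,88],"hiv":{"kfu":69,"ohj":6,"wl":69}},"q":[{"bvr":14,"ctt":57,"eum":13,"ux":34},{"az":93,"nfv":88,"w":19},[84,4]],"w":{"ngc":[81,28,99],"ngn":{"hy":0,"iw":27,"n":75,"wrd":32},"v":[0,41,65,34,34,58]},"zw":{"cey":[7,19,66],"go":{"gn":71,"w":79},"v":[98,38,58,80]}}
After op 4 (remove /zw/cey/0): {"mv":{"bqi":{"esw":70,"fbv":26},"g":{"hd":66,"jfu":89,"zwt":19},"hcw":[33,88],"hiv":{"kfu":69,"ohj":6,"wl":69}},"q":[{"bvr":14,"ctt":57,"eum":13,"ux":34},{"az":93,"nfv":88,"w":19},[84,4]],"w":{"ngc":[81,28,99],"ngn":{"hy":0,"iw":27,"n":75,"wrd":32},"v":[0,41,65,34,34,58]},"zw":{"cey":[19,66],"go":{"gn":71,"w":79},"v":[98,38,58,80]}}
After op 5 (add /mv/w 57): {"mv":{"bqi":{"esw":70,"fbv":26},"g":{"hd":66,"jfu":89,"zwt":19},"hcw":[33,88],"hiv":{"kfu":69,"ohj":6,"wl":69},"w":57},"q":[{"bvr":14,"ctt":57,"eum":13,"ux":34},{"az":93,"nfv":88,"w":19},[84,4]],"w":{"ngc":[81,28,99],"ngn":{"hy":0,"iw":27,"n":75,"wrd":32},"v":[0,41,65,34,34,58]},"zw":{"cey":[19,66],"go":{"gn":71,"w":79},"v":[98,38,58,80]}}
After op 6 (replace /mv 64): {"mv":64,"q":[{"bvr":14,"ctt":57,"eum":13,"ux":34},{"az":93,"nfv":88,"w":19},[84,4]],"w":{"ngc":[81,28,99],"ngn":{"hy":0,"iw":27,"n":75,"wrd":32},"v":[0,41,65,34,34,58]},"zw":{"cey":[19,66],"go":{"gn":71,"w":79},"v":[98,38,58,80]}}
After op 7 (add /q/1/w 97): {"mv":64,"q":[{"bvr":14,"ctt":57,"eum":13,"ux":34},{"az":93,"nfv":88,"w":97},[84,4]],"w":{"ngc":[81,28,99],"ngn":{"hy":0,"iw":27,"n":75,"wrd":32},"v":[0,41,65,34,34,58]},"zw":{"cey":[19,66],"go":{"gn":71,"w":79},"v":[98,38,58,80]}}
Value at /mv: 64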